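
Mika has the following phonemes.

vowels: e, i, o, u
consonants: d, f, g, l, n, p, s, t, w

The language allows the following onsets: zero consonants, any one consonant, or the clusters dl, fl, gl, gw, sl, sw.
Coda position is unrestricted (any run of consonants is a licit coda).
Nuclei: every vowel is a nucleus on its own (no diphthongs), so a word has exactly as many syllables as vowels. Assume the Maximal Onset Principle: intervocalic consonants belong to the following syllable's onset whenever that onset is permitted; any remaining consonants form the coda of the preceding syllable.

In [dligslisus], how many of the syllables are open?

Vowels present: i, i, u; each is a nucleus, giving 3 syllables.
σ1/σ2 boundary: /gsl/ — longest licit onset from the right is /sl/, leaving /g/ as coda.
σ2/σ3 boundary: /s/ is a single consonant, so it becomes the next onset.
Syllabification: dlig.sli.sus.
Classifying each syllable: /dlig/ (closed), /sli/ (open), /sus/ (closed).
Open syllables: 1.

1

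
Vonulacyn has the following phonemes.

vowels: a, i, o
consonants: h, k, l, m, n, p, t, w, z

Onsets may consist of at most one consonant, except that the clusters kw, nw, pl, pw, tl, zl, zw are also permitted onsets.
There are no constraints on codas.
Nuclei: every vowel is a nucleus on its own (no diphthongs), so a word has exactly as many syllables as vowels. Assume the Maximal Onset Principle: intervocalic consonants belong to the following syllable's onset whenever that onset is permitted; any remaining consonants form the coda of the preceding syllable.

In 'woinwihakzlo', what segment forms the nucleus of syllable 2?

Vowels present: o, i, i, a, o; each is a nucleus, giving 5 syllables.
The second nucleus (vowel 2 from the left) is /i/.

i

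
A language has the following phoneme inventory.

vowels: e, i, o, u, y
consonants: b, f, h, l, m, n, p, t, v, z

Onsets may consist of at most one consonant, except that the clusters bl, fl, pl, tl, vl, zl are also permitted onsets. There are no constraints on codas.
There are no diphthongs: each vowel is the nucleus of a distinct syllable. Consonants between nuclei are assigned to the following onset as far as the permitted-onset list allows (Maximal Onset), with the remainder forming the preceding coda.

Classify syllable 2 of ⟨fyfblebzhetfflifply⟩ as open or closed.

closed

Nuclei (vowels): y, e, e, i, y → 5 syllables.
/y…e/ gap (V1→V2): /fbl/ — longest licit onset from the right is /bl/, leaving /f/ as coda.
/e…e/ gap (V2→V3): /bzh/ — longest licit onset from the right is /h/, leaving /bz/ as coda.
/e…i/ gap (V3→V4): /tffl/ — longest licit onset from the right is /fl/, leaving /tf/ as coda.
/i…y/ gap (V4→V5): cluster /fpl/ — the longest permitted-onset suffix is /pl/; onset = /pl/, preceding coda = /f/.
So the parse is fyf.blebz.hetf.flif.ply.
Syllable 2 is /blebz/ with coda /bz/, so it is closed.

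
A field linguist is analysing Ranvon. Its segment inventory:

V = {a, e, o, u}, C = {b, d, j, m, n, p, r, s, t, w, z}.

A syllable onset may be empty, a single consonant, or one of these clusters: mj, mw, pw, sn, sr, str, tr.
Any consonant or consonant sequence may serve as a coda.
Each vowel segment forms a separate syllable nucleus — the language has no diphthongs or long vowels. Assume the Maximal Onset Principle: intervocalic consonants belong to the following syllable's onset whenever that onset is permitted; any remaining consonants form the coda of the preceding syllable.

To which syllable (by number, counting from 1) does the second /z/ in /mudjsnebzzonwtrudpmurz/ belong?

Vowels present: u, e, o, u, u; each is a nucleus, giving 5 syllables.
/u…e/ gap (V1→V2): /djsn/; trying suffixes from longest down, /sn/ is the first permitted one, so coda /dj/ | onset /sn/.
/e…o/ gap (V2→V3): /bzz/ — longest licit onset from the right is /z/, leaving /bz/ as coda.
/o…u/ gap (V3→V4): /nwtr/ — longest licit onset from the right is /tr/, leaving /nw/ as coda.
/u…u/ gap (V4→V5): /dpm/ — longest licit onset from the right is /m/, leaving /dp/ as coda.
Syllabification: mudj.snebz.zonw.trudp.murz.
The second /z/ is in the onset of syllable 3 (/zonw/).

3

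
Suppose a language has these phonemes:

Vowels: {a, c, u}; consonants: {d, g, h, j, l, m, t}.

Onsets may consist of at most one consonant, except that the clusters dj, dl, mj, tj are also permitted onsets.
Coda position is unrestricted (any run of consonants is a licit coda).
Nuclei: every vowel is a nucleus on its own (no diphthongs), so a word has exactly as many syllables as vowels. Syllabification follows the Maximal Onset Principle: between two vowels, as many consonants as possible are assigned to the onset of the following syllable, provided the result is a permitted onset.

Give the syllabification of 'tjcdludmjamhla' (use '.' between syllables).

Nuclei (vowels): c, u, a, a → 4 syllables.
V1 /c/ – V2 /u/: /dl/ is a licit onset in full, so it all attaches to the next syllable.
V2 /u/ – V3 /a/: /dmj/ — longest licit onset from the right is /mj/, leaving /d/ as coda.
V3 /a/ – V4 /a/: /mhl/; trying suffixes from longest down, /l/ is the first permitted one, so coda /mh/ | onset /l/.

tjc.dlud.mjamh.la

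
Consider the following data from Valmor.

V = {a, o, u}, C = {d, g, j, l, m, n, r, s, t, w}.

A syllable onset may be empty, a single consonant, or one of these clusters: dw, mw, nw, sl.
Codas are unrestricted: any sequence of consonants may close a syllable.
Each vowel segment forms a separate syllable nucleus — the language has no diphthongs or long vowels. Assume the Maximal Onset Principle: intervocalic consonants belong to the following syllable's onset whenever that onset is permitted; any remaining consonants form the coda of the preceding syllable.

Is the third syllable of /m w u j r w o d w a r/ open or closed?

closed

Nuclei (vowels): u, o, a → 3 syllables.
V1 /u/ – V2 /o/: /jrw/ splits as /jr/ + /w/ (/w/ is the longest suffix that is a licit onset).
V2 /o/ – V3 /a/: /dw/ is a licit onset in full, so it all attaches to the next syllable.
So the parse is mwujr.wo.dwar.
Syllable 3 is /dwar/ with coda /r/, so it is closed.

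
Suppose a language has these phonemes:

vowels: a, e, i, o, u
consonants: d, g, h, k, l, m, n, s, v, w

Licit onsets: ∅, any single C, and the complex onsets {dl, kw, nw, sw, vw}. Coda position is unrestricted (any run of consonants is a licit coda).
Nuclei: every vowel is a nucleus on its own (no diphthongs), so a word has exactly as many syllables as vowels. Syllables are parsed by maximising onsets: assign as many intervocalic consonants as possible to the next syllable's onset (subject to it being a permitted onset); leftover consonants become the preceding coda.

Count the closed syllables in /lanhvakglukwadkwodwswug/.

Vowels present: a, a, u, a, o, u; each is a nucleus, giving 6 syllables.
σ1/σ2 boundary: /nhv/; trying suffixes from longest down, /v/ is the first permitted one, so coda /nh/ | onset /v/.
σ2/σ3 boundary: /kgl/ — longest licit onset from the right is /l/, leaving /kg/ as coda.
σ3/σ4 boundary: /kw/ — entire cluster is a permitted onset → onset /kw/, coda ∅.
σ4/σ5 boundary: /dkw/ splits as /d/ + /kw/ (/kw/ is the longest suffix that is a licit onset).
σ5/σ6 boundary: cluster /dwsw/ — the longest permitted-onset suffix is /sw/; onset = /sw/, preceding coda = /dw/.
Result: lanh.vakg.lu.kwad.kwodw.swug.
Classifying each syllable: /lanh/ (closed), /vakg/ (closed), /lu/ (open), /kwad/ (closed), /kwodw/ (closed), /swug/ (closed).
Closed syllables: 5.

5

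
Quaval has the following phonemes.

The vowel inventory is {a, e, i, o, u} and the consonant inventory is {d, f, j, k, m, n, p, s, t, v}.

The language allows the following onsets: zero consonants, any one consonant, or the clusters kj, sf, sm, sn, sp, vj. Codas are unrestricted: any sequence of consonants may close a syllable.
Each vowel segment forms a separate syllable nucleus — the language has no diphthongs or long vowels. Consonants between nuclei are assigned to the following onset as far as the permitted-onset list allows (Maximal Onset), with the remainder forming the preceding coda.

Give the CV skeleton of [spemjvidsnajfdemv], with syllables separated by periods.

The vowels are e, i, a, e — 4 nuclei, so 4 syllables.
/e…i/ gap (V1→V2): /mjv/; trying suffixes from longest down, /v/ is the first permitted one, so coda /mj/ | onset /v/.
/i…a/ gap (V2→V3): /dsn/ — longest licit onset from the right is /sn/, leaving /d/ as coda.
/a…e/ gap (V3→V4): /jfd/ splits as /jf/ + /d/ (/d/ is the longest suffix that is a licit onset).
Result: spemj.vid.snajf.demv.
Mapping each syllable to C/V: /spemj/ → CCVCC, /vid/ → CVC, /snajf/ → CCVCC, /demv/ → CVCC.

CCVCC.CVC.CCVCC.CVCC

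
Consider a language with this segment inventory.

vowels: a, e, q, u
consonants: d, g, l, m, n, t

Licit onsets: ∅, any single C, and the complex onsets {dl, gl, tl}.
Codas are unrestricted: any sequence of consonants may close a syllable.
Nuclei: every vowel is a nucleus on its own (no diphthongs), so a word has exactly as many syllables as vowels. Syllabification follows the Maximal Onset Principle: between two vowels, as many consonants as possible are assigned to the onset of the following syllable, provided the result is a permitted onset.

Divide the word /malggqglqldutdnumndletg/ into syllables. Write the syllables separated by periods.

malg.gq.glql.dutd.numn.dletg

Vowels present: a, q, q, u, u, e; each is a nucleus, giving 6 syllables.
/a…q/ gap (V1→V2): /lgg/; trying suffixes from longest down, /g/ is the first permitted one, so coda /lg/ | onset /g/.
/q…q/ gap (V2→V3): /gl/ — entire cluster is a permitted onset → onset /gl/, coda ∅.
/q…u/ gap (V3→V4): /ld/ — longest licit onset from the right is /d/, leaving /l/ as coda.
/u…u/ gap (V4→V5): /tdn/ — longest licit onset from the right is /n/, leaving /td/ as coda.
/u…e/ gap (V5→V6): cluster /mndl/ — the longest permitted-onset suffix is /dl/; onset = /dl/, preceding coda = /mn/.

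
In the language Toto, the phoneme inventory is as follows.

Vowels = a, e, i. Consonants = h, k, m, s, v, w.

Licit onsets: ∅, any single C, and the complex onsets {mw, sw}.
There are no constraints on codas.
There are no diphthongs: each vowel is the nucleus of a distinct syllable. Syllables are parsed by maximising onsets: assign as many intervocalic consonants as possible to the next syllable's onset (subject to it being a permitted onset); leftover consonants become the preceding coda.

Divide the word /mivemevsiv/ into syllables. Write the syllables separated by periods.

mi.ve.mev.siv

The vowels are i, e, e, i — 4 nuclei, so 4 syllables.
Between /i/ (V1) and /e/ (V2): just /v/ — single C goes to the following onset.
Between /e/ (V2) and /e/ (V3): just /m/ — single C goes to the following onset.
Between /e/ (V3) and /i/ (V4): cluster /vs/ — the longest permitted-onset suffix is /s/; onset = /s/, preceding coda = /v/.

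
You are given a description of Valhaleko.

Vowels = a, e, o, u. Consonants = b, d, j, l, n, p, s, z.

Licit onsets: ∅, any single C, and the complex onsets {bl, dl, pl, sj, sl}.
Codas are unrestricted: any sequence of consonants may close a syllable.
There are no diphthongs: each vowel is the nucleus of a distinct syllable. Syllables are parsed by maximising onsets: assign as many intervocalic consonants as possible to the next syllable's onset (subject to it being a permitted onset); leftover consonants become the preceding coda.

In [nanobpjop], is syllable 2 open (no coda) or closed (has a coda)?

Vowels present: a, o, o; each is a nucleus, giving 3 syllables.
σ1/σ2 boundary: /n/ is a single consonant, so it becomes the next onset.
σ2/σ3 boundary: cluster /bpj/ — the longest permitted-onset suffix is /j/; onset = /j/, preceding coda = /bp/.
Putting it together: na.nobp.jop.
Syllable 2 is /nobp/ with coda /bp/, so it is closed.

closed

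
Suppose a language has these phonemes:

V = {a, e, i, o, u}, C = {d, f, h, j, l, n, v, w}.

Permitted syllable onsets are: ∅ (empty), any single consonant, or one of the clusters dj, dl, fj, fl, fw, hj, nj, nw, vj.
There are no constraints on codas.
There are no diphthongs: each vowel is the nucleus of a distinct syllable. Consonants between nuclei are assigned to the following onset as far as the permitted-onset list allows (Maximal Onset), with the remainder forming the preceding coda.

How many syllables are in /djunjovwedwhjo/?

The vowels are u, o, e, o — 4 nuclei, so 4 syllables.

4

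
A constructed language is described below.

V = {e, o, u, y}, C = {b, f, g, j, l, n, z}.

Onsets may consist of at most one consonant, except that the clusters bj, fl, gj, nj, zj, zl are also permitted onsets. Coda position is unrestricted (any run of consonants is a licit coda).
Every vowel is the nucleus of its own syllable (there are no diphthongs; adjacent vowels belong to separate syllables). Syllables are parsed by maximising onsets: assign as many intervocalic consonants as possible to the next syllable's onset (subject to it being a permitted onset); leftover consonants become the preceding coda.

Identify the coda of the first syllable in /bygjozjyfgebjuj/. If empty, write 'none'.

Vowels present: y, o, y, e, u; each is a nucleus, giving 5 syllables.
σ1/σ2 boundary: cluster /gj/ — /gj/ is itself a permitted onset, so the whole cluster goes right; preceding coda = ∅.
σ2/σ3 boundary: /zj/ — entire cluster is a permitted onset → onset /zj/, coda ∅.
σ3/σ4 boundary: cluster /fg/ — the longest permitted-onset suffix is /g/; onset = /g/, preceding coda = /f/.
σ4/σ5 boundary: /bj/ is a licit onset in full, so it all attaches to the next syllable.
So the parse is by.gjo.zjyf.ge.bjuj.
Syllable 1 is /by/: onset /b/, nucleus /y/, coda ∅.

none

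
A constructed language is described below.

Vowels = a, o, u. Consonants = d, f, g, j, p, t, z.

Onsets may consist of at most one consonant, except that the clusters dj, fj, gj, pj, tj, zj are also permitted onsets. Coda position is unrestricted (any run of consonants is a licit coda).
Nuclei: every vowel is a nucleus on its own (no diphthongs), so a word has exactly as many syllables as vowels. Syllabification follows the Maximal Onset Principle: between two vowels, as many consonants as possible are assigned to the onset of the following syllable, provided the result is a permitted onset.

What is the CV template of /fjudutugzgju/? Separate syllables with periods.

CCV.CV.CVCC.CCV

Vowels present: u, u, u, u; each is a nucleus, giving 4 syllables.
V1 /u/ – V2 /u/: /d/ → onset of the next syllable (single consonants are always licit onsets).
V2 /u/ – V3 /u/: /t/ → onset of the next syllable (single consonants are always licit onsets).
V3 /u/ – V4 /u/: /gzgj/ splits as /gz/ + /gj/ (/gj/ is the longest suffix that is a licit onset).
Result: fju.du.tugz.gju.
Mapping each syllable to C/V: /fju/ → CCV, /du/ → CV, /tugz/ → CVCC, /gju/ → CCV.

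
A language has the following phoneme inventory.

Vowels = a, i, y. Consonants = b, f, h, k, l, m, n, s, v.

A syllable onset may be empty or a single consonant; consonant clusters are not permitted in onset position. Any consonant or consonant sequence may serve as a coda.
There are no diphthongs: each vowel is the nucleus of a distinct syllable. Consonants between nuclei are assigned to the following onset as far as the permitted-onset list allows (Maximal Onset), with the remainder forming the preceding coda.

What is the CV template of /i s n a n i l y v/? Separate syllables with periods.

VC.CV.CV.CVC

Nuclei (vowels): i, a, i, y → 4 syllables.
/i…a/ gap (V1→V2): /sn/; trying suffixes from longest down, /n/ is the first permitted one, so coda /s/ | onset /n/.
/a…i/ gap (V2→V3): just /n/ — single C goes to the following onset.
/i…y/ gap (V3→V4): /l/ is a single consonant, so it becomes the next onset.
Syllabification: is.na.ni.lyv.
Mapping each syllable to C/V: /is/ → VC, /na/ → CV, /ni/ → CV, /lyv/ → CVC.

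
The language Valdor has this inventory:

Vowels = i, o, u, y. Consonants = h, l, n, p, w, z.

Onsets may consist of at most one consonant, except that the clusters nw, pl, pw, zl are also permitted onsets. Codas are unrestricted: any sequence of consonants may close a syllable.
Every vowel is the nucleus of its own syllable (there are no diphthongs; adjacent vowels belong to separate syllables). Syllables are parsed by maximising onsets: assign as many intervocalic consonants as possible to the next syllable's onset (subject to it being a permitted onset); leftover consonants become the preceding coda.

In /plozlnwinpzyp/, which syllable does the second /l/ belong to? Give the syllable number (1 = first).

The vowels are o, i, y — 3 nuclei, so 3 syllables.
σ1/σ2 boundary: /zlnw/ splits as /zl/ + /nw/ (/nw/ is the longest suffix that is a licit onset).
σ2/σ3 boundary: cluster /npz/ — the longest permitted-onset suffix is /z/; onset = /z/, preceding coda = /np/.
Syllabification: plozl.nwinp.zyp.
The second /l/ is in the coda of syllable 1 (/plozl/).

1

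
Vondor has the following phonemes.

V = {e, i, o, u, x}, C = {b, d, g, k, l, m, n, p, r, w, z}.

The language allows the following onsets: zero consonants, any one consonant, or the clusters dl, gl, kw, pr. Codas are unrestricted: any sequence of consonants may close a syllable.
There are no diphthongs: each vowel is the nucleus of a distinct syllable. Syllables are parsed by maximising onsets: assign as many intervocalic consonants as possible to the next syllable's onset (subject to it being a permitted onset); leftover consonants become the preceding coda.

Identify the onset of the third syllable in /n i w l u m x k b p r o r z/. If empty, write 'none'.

The vowels are i, u, x, o — 4 nuclei, so 4 syllables.
V1 /i/ – V2 /u/: /wl/ splits as /w/ + /l/ (/l/ is the longest suffix that is a licit onset).
V2 /u/ – V3 /x/: /m/ is a single consonant, so it becomes the next onset.
V3 /x/ – V4 /o/: cluster /kbpr/ — the longest permitted-onset suffix is /pr/; onset = /pr/, preceding coda = /kb/.
So the parse is niw.lu.mxkb.prorz.
Syllable 3 is /mxkb/: onset /m/, nucleus /x/, coda /kb/.

m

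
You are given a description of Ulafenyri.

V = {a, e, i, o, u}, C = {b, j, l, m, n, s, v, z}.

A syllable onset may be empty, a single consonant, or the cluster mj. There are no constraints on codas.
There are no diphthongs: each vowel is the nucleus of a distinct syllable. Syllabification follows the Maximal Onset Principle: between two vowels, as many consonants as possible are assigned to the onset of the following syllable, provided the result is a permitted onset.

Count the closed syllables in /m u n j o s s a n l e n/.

4

Nuclei (vowels): u, o, a, e → 4 syllables.
σ1/σ2 boundary: /nj/ — longest licit onset from the right is /j/, leaving /n/ as coda.
σ2/σ3 boundary: /ss/ — longest licit onset from the right is /s/, leaving /s/ as coda.
σ3/σ4 boundary: /nl/; trying suffixes from longest down, /l/ is the first permitted one, so coda /n/ | onset /l/.
Putting it together: mun.jos.san.len.
Classifying each syllable: /mun/ (closed), /jos/ (closed), /san/ (closed), /len/ (closed).
Closed syllables: 4.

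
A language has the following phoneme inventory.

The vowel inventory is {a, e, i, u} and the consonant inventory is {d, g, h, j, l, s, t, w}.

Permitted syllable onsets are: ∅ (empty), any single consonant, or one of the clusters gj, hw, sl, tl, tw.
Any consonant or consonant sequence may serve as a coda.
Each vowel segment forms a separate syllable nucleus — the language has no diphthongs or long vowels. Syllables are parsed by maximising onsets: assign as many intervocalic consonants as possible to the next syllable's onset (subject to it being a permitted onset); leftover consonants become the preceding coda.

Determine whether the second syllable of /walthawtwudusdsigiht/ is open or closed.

Nuclei (vowels): a, a, u, u, i, i → 6 syllables.
/a…a/ gap (V1→V2): cluster /lth/ — the longest permitted-onset suffix is /h/; onset = /h/, preceding coda = /lt/.
/a…u/ gap (V2→V3): /wtw/ splits as /w/ + /tw/ (/tw/ is the longest suffix that is a licit onset).
/u…u/ gap (V3→V4): just /d/ — single C goes to the following onset.
/u…i/ gap (V4→V5): /sds/ — longest licit onset from the right is /s/, leaving /sd/ as coda.
/i…i/ gap (V5→V6): /g/ is a single consonant, so it becomes the next onset.
Syllabification: walt.haw.twu.dusd.si.giht.
Syllable 2 is /haw/ with coda /w/, so it is closed.

closed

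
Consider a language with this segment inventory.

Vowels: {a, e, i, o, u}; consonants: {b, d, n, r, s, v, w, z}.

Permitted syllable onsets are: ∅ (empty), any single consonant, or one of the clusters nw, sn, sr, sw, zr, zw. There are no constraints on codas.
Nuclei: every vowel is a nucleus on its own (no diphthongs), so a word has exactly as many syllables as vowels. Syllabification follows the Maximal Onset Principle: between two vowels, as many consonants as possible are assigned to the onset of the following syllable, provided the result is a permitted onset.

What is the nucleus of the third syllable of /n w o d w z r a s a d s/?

Vowels present: o, a, a; each is a nucleus, giving 3 syllables.
The third nucleus (vowel 3 from the left) is /a/.

a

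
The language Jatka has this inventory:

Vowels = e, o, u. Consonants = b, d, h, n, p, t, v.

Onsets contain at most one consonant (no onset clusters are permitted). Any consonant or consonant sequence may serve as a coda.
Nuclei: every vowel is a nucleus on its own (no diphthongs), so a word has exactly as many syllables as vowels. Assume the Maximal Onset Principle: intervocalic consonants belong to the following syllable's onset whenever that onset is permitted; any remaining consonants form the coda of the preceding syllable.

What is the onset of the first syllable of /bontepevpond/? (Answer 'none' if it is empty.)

b

Vowels present: o, e, e, o; each is a nucleus, giving 4 syllables.
V1 /o/ – V2 /e/: cluster /nt/ — the longest permitted-onset suffix is /t/; onset = /t/, preceding coda = /n/.
V2 /e/ – V3 /e/: /p/ → onset of the next syllable (single consonants are always licit onsets).
V3 /e/ – V4 /o/: /vp/ — longest licit onset from the right is /p/, leaving /v/ as coda.
Syllabification: bon.te.pev.pond.
Syllable 1 is /bon/: onset /b/, nucleus /o/, coda /n/.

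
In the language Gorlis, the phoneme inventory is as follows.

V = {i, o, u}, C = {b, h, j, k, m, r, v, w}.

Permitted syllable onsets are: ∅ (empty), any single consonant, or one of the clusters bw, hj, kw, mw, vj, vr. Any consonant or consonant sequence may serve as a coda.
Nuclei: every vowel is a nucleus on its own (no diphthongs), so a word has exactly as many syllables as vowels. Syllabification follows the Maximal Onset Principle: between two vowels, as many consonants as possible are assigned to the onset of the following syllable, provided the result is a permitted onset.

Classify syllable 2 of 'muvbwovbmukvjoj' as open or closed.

Vowels present: u, o, u, o; each is a nucleus, giving 4 syllables.
Between /u/ (V1) and /o/ (V2): cluster /vbw/ — the longest permitted-onset suffix is /bw/; onset = /bw/, preceding coda = /v/.
Between /o/ (V2) and /u/ (V3): /vbm/ splits as /vb/ + /m/ (/m/ is the longest suffix that is a licit onset).
Between /u/ (V3) and /o/ (V4): /kvj/; trying suffixes from longest down, /vj/ is the first permitted one, so coda /k/ | onset /vj/.
So the parse is muv.bwovb.muk.vjoj.
Syllable 2 is /bwovb/ with coda /vb/, so it is closed.

closed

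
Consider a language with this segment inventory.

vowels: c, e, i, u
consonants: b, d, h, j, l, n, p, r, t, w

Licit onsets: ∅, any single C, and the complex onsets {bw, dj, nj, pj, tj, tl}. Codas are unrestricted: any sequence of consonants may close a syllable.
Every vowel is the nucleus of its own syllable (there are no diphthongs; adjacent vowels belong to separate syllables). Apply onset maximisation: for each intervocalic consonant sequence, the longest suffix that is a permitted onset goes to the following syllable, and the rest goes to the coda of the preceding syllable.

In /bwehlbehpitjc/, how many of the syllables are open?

2

Nuclei (vowels): e, e, i, c → 4 syllables.
V1 /e/ – V2 /e/: cluster /hlb/ — the longest permitted-onset suffix is /b/; onset = /b/, preceding coda = /hl/.
V2 /e/ – V3 /i/: cluster /hp/ — the longest permitted-onset suffix is /p/; onset = /p/, preceding coda = /h/.
V3 /i/ – V4 /c/: cluster /tj/ — /tj/ is itself a permitted onset, so the whole cluster goes right; preceding coda = ∅.
Putting it together: bwehl.beh.pi.tjc.
Classifying each syllable: /bwehl/ (closed), /beh/ (closed), /pi/ (open), /tjc/ (open).
Open syllables: 2.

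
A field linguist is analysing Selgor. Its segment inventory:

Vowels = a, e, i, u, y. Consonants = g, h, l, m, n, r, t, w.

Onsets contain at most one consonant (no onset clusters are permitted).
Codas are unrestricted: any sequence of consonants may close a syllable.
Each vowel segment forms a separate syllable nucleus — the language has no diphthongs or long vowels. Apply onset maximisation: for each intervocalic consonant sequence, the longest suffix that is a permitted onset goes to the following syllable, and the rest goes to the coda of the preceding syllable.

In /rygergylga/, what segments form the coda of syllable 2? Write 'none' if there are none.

Vowels present: y, e, y, a; each is a nucleus, giving 4 syllables.
σ1/σ2 boundary: just /g/ — single C goes to the following onset.
σ2/σ3 boundary: /rg/ — longest licit onset from the right is /g/, leaving /r/ as coda.
σ3/σ4 boundary: /lg/ — longest licit onset from the right is /g/, leaving /l/ as coda.
Syllabification: ry.ger.gyl.ga.
Syllable 2 is /ger/: onset /g/, nucleus /e/, coda /r/.

r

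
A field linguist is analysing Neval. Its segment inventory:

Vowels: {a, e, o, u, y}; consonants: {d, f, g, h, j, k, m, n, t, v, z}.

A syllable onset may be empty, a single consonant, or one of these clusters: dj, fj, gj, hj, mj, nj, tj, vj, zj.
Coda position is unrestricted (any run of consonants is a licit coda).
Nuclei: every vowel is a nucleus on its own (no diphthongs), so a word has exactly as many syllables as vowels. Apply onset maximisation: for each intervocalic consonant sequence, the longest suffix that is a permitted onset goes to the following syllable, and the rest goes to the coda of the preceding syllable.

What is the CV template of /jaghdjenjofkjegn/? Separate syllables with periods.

CVCC.CCV.CCVCC.CVCC

The vowels are a, e, o, e — 4 nuclei, so 4 syllables.
V1 /a/ – V2 /e/: /ghdj/ splits as /gh/ + /dj/ (/dj/ is the longest suffix that is a licit onset).
V2 /e/ – V3 /o/: cluster /nj/ — /nj/ is itself a permitted onset, so the whole cluster goes right; preceding coda = ∅.
V3 /o/ – V4 /e/: /fkj/; trying suffixes from longest down, /j/ is the first permitted one, so coda /fk/ | onset /j/.
So the parse is jagh.dje.njofk.jegn.
Mapping each syllable to C/V: /jagh/ → CVCC, /dje/ → CCV, /njofk/ → CCVCC, /jegn/ → CVCC.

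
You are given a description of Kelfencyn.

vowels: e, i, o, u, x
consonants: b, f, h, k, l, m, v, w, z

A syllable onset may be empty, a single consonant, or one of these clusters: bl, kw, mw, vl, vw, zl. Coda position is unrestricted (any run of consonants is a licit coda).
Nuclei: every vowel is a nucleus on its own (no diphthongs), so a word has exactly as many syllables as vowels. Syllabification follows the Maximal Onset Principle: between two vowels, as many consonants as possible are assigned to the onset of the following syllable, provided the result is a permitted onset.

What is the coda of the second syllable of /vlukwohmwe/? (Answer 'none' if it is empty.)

Nuclei (vowels): u, o, e → 3 syllables.
V1 /u/ – V2 /o/: /kw/ — entire cluster is a permitted onset → onset /kw/, coda ∅.
V2 /o/ – V3 /e/: cluster /hmw/ — the longest permitted-onset suffix is /mw/; onset = /mw/, preceding coda = /h/.
Result: vlu.kwoh.mwe.
Syllable 2 is /kwoh/: onset /kw/, nucleus /o/, coda /h/.

h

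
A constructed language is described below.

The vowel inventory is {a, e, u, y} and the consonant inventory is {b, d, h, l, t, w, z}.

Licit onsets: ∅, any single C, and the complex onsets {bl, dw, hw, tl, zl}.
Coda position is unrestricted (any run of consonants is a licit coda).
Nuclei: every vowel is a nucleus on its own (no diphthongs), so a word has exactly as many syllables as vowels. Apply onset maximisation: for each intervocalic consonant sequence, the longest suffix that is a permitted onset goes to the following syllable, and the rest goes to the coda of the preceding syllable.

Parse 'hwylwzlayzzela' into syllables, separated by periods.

hwylw.zla.yz.ze.la

Vowels present: y, a, y, e, a; each is a nucleus, giving 5 syllables.
/y…a/ gap (V1→V2): /lwzl/ — longest licit onset from the right is /zl/, leaving /lw/ as coda.
/a…y/ gap (V2→V3): hiatus — the boundary sits between the two vowels.
/y…e/ gap (V3→V4): cluster /zz/ — the longest permitted-onset suffix is /z/; onset = /z/, preceding coda = /z/.
/e…a/ gap (V4→V5): /l/ is a single consonant, so it becomes the next onset.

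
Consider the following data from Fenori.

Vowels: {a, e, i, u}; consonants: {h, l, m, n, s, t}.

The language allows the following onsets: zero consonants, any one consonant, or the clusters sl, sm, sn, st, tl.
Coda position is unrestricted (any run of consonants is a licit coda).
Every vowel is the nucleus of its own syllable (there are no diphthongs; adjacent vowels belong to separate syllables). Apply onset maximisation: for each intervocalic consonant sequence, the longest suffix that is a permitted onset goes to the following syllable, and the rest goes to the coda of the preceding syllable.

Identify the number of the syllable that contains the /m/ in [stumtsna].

Nuclei (vowels): u, a → 2 syllables.
σ1/σ2 boundary: /mtsn/; trying suffixes from longest down, /sn/ is the first permitted one, so coda /mt/ | onset /sn/.
Syllabification: stumt.sna.
The /m/ is in the coda of syllable 1 (/stumt/).

1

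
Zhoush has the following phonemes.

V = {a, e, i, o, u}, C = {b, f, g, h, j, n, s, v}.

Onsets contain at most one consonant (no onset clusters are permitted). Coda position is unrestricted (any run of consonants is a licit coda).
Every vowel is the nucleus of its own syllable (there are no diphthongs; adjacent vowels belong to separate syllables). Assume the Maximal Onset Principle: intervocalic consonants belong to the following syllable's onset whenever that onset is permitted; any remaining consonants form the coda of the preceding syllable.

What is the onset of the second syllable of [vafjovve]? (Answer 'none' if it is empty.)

j

Vowels present: a, o, e; each is a nucleus, giving 3 syllables.
V1 /a/ – V2 /o/: /fj/ splits as /f/ + /j/ (/j/ is the longest suffix that is a licit onset).
V2 /o/ – V3 /e/: cluster /vv/ — the longest permitted-onset suffix is /v/; onset = /v/, preceding coda = /v/.
Result: vaf.jov.ve.
Syllable 2 is /jov/: onset /j/, nucleus /o/, coda /v/.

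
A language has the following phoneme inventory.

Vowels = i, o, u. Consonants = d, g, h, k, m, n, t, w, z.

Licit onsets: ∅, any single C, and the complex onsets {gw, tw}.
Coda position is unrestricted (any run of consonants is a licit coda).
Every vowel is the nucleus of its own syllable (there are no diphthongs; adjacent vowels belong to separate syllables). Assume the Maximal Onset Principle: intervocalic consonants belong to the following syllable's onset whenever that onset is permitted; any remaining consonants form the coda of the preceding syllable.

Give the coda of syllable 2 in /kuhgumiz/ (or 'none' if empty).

none

Nuclei (vowels): u, u, i → 3 syllables.
σ1/σ2 boundary: cluster /hg/ — the longest permitted-onset suffix is /g/; onset = /g/, preceding coda = /h/.
σ2/σ3 boundary: just /m/ — single C goes to the following onset.
So the parse is kuh.gu.miz.
Syllable 2 is /gu/: onset /g/, nucleus /u/, coda ∅.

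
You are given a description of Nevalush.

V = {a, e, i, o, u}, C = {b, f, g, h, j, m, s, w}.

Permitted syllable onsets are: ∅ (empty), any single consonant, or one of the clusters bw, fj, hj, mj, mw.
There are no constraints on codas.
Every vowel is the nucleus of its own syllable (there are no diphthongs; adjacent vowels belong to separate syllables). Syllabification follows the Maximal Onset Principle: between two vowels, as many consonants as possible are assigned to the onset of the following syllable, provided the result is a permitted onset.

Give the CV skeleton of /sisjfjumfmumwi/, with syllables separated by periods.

Nuclei (vowels): i, u, u, i → 4 syllables.
V1 /i/ – V2 /u/: /sjfj/ — longest licit onset from the right is /fj/, leaving /sj/ as coda.
V2 /u/ – V3 /u/: /mfm/ splits as /mf/ + /m/ (/m/ is the longest suffix that is a licit onset).
V3 /u/ – V4 /i/: cluster /mw/ — /mw/ is itself a permitted onset, so the whole cluster goes right; preceding coda = ∅.
Result: sisj.fjumf.mu.mwi.
Mapping each syllable to C/V: /sisj/ → CVCC, /fjumf/ → CCVCC, /mu/ → CV, /mwi/ → CCV.

CVCC.CCVCC.CV.CCV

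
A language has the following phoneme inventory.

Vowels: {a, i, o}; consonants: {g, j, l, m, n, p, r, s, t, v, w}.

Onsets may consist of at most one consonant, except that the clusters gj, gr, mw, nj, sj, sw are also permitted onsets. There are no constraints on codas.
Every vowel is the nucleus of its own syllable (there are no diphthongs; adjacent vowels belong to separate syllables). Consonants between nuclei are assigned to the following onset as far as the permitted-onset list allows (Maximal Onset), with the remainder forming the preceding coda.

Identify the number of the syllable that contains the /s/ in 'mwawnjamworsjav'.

The vowels are a, a, o, a — 4 nuclei, so 4 syllables.
V1 /a/ – V2 /a/: cluster /wnj/ — the longest permitted-onset suffix is /nj/; onset = /nj/, preceding coda = /w/.
V2 /a/ – V3 /o/: /mw/ is a licit onset in full, so it all attaches to the next syllable.
V3 /o/ – V4 /a/: /rsj/; trying suffixes from longest down, /sj/ is the first permitted one, so coda /r/ | onset /sj/.
Putting it together: mwaw.nja.mwor.sjav.
The /s/ is in the onset of syllable 4 (/sjav/).

4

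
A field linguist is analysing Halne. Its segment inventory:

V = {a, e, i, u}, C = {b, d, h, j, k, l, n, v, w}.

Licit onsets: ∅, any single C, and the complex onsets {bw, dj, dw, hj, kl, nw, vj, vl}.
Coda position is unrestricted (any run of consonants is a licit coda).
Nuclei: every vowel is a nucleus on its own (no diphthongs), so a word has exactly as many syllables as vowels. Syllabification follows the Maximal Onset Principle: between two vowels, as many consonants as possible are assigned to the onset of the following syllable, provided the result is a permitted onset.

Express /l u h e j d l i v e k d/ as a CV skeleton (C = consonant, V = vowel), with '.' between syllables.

Nuclei (vowels): u, e, i, e → 4 syllables.
Between /u/ (V1) and /e/ (V2): /h/ → onset of the next syllable (single consonants are always licit onsets).
Between /e/ (V2) and /i/ (V3): /jdl/; trying suffixes from longest down, /l/ is the first permitted one, so coda /jd/ | onset /l/.
Between /i/ (V3) and /e/ (V4): just /v/ — single C goes to the following onset.
So the parse is lu.hejd.li.vekd.
Mapping each syllable to C/V: /lu/ → CV, /hejd/ → CVCC, /li/ → CV, /vekd/ → CVCC.

CV.CVCC.CV.CVCC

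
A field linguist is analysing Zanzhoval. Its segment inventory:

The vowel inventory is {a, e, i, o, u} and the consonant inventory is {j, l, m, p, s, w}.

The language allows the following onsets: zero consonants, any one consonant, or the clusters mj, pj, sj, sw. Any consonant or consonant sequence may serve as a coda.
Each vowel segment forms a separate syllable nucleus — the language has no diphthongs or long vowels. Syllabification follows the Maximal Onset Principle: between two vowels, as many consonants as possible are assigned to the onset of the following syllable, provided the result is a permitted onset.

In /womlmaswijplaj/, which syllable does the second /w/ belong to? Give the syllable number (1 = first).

3

The vowels are o, a, i, a — 4 nuclei, so 4 syllables.
σ1/σ2 boundary: /mlm/ splits as /ml/ + /m/ (/m/ is the longest suffix that is a licit onset).
σ2/σ3 boundary: /sw/ — entire cluster is a permitted onset → onset /sw/, coda ∅.
σ3/σ4 boundary: /jpl/ splits as /jp/ + /l/ (/l/ is the longest suffix that is a licit onset).
So the parse is woml.ma.swijp.laj.
The second /w/ is in the onset of syllable 3 (/swijp/).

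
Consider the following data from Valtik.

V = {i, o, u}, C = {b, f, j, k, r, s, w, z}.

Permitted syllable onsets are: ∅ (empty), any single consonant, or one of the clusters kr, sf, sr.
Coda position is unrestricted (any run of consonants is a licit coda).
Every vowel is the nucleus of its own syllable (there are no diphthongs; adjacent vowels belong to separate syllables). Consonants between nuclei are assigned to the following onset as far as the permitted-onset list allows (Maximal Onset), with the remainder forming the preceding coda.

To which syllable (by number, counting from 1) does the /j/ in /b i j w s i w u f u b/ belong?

Vowels present: i, i, u, u; each is a nucleus, giving 4 syllables.
V1 /i/ – V2 /i/: /jws/ — longest licit onset from the right is /s/, leaving /jw/ as coda.
V2 /i/ – V3 /u/: /w/ → onset of the next syllable (single consonants are always licit onsets).
V3 /u/ – V4 /u/: /f/ → onset of the next syllable (single consonants are always licit onsets).
Syllabification: bijw.si.wu.fub.
The /j/ is in the coda of syllable 1 (/bijw/).

1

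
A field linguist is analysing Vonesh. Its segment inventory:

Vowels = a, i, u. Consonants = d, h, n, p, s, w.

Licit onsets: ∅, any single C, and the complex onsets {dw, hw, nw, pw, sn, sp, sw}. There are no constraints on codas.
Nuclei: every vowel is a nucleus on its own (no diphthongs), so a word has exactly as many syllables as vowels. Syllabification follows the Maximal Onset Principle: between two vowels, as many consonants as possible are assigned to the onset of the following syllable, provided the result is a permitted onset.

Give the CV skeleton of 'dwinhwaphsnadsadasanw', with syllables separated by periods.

Nuclei (vowels): i, a, a, a, a, a → 6 syllables.
/i…a/ gap (V1→V2): /nhw/ — longest licit onset from the right is /hw/, leaving /n/ as coda.
/a…a/ gap (V2→V3): /phsn/ splits as /ph/ + /sn/ (/sn/ is the longest suffix that is a licit onset).
/a…a/ gap (V3→V4): /ds/ splits as /d/ + /s/ (/s/ is the longest suffix that is a licit onset).
/a…a/ gap (V4→V5): /d/ is a single consonant, so it becomes the next onset.
/a…a/ gap (V5→V6): /s/ is a single consonant, so it becomes the next onset.
Syllabification: dwin.hwaph.snad.sa.da.sanw.
Mapping each syllable to C/V: /dwin/ → CCVC, /hwaph/ → CCVCC, /snad/ → CCVC, /sa/ → CV, /da/ → CV, /sanw/ → CVCC.

CCVC.CCVCC.CCVC.CV.CV.CVCC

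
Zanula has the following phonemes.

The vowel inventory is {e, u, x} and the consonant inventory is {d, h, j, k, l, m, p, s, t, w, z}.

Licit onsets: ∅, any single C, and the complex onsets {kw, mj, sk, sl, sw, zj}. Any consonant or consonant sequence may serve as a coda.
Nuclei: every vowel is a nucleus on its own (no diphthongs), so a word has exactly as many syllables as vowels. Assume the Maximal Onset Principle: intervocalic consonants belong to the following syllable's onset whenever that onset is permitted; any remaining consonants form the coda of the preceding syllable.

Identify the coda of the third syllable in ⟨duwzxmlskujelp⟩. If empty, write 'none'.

none

Vowels present: u, x, u, e; each is a nucleus, giving 4 syllables.
σ1/σ2 boundary: /wz/; trying suffixes from longest down, /z/ is the first permitted one, so coda /w/ | onset /z/.
σ2/σ3 boundary: /mlsk/; trying suffixes from longest down, /sk/ is the first permitted one, so coda /ml/ | onset /sk/.
σ3/σ4 boundary: /j/ is a single consonant, so it becomes the next onset.
Result: duw.zxml.sku.jelp.
Syllable 3 is /sku/: onset /sk/, nucleus /u/, coda ∅.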